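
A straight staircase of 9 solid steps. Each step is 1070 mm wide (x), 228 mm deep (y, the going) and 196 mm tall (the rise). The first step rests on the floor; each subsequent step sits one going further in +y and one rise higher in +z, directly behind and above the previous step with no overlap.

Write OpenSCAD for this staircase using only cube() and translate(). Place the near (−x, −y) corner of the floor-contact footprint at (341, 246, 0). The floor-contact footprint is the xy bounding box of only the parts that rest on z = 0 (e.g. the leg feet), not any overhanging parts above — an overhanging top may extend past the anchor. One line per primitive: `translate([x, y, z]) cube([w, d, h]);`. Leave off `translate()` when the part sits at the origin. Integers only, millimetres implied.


translate([341, 246, 0]) cube([1070, 228, 196]);
translate([341, 474, 196]) cube([1070, 228, 196]);
translate([341, 702, 392]) cube([1070, 228, 196]);
translate([341, 930, 588]) cube([1070, 228, 196]);
translate([341, 1158, 784]) cube([1070, 228, 196]);
translate([341, 1386, 980]) cube([1070, 228, 196]);
translate([341, 1614, 1176]) cube([1070, 228, 196]);
translate([341, 1842, 1372]) cube([1070, 228, 196]);
translate([341, 2070, 1568]) cube([1070, 228, 196]);


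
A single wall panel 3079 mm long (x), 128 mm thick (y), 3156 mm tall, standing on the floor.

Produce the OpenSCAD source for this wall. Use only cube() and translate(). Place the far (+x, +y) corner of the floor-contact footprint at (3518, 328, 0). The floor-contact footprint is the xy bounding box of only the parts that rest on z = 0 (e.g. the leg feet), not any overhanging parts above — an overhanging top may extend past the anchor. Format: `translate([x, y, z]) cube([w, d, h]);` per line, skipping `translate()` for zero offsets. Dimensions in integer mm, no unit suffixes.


translate([439, 200, 0]) cube([3079, 128, 3156]);


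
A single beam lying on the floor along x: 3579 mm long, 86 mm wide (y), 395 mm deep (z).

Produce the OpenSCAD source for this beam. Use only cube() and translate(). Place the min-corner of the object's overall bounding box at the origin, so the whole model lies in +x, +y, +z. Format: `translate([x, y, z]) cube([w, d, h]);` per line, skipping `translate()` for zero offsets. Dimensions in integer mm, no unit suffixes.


cube([3579, 86, 395]);


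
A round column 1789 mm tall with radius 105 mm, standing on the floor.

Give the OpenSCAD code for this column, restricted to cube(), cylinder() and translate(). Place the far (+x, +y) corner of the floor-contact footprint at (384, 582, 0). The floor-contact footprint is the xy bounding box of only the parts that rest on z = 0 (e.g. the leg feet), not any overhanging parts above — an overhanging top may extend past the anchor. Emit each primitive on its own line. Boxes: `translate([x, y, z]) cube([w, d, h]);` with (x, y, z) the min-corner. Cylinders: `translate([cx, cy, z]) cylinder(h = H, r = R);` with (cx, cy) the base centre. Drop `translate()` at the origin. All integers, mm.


translate([279, 477, 0]) cylinder(h = 1789, r = 105);


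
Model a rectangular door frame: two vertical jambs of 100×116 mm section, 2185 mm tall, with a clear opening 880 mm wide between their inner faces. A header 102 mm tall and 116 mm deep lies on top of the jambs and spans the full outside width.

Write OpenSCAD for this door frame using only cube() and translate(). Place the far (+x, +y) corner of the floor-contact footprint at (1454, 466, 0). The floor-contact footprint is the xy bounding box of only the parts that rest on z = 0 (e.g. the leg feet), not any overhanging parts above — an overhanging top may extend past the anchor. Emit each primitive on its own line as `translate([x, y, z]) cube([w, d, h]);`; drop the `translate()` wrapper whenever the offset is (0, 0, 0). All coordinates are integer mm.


translate([374, 350, 0]) cube([100, 116, 2185]);
translate([1354, 350, 0]) cube([100, 116, 2185]);
translate([374, 350, 2185]) cube([1080, 116, 102]);


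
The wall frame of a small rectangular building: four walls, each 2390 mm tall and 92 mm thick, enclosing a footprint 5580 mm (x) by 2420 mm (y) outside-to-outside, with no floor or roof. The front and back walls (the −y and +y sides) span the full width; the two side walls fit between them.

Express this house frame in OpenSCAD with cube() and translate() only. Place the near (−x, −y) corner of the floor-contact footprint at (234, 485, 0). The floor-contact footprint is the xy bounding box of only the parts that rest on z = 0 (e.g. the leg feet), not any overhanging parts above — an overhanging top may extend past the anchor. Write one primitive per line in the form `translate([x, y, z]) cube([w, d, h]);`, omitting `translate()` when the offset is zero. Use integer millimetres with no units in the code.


translate([234, 485, 0]) cube([5580, 92, 2390]);
translate([234, 2813, 0]) cube([5580, 92, 2390]);
translate([234, 577, 0]) cube([92, 2236, 2390]);
translate([5722, 577, 0]) cube([92, 2236, 2390]);


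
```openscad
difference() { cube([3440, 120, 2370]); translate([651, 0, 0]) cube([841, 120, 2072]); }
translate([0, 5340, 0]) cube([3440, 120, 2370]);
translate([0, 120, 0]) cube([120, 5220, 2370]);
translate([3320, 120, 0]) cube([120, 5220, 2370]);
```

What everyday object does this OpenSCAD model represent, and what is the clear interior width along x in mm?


A single room. The interior width is 3200 mm.

Four walls enclosing a rectangle with a door in the front wall — a room. Outside width 3440 minus two 120 mm walls gives 3200 mm.


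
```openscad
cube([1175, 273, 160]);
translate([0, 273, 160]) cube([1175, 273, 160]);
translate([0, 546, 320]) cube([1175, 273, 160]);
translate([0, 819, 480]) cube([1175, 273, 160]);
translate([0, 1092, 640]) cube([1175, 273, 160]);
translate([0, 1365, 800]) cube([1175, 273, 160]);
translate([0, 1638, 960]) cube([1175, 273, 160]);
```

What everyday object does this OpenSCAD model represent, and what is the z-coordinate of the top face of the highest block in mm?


A staircase. The total rise is 1120 mm.

7 identical blocks, each offset up and back from the previous — a staircase. Each step is 160 mm tall and there are 7 of them, so the total rise is 7 × 160 = 1120 mm.


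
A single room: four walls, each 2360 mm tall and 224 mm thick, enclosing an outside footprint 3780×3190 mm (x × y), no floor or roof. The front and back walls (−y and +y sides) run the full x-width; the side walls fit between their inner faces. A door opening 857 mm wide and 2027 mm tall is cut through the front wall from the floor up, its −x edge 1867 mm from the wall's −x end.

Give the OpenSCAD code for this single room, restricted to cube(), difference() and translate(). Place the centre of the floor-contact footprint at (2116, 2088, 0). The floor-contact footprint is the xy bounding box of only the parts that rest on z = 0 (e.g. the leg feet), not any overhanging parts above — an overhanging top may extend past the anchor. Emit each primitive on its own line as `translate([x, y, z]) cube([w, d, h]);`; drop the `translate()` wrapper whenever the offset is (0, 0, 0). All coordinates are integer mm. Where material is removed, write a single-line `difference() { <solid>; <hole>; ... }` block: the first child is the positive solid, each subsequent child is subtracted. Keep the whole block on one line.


difference() { translate([226, 493, 0]) cube([3780, 224, 2360]); translate([2093, 493, 0]) cube([857, 224, 2027]); }
translate([226, 3459, 0]) cube([3780, 224, 2360]);
translate([226, 717, 0]) cube([224, 2742, 2360]);
translate([3782, 717, 0]) cube([224, 2742, 2360]);


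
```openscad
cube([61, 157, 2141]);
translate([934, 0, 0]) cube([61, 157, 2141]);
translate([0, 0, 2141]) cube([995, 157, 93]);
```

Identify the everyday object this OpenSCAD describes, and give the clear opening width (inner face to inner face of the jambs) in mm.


A door frame. The clear opening width is 873 mm.

Two 2141 mm tall posts with a header on top — a door frame. The left jamb is 61 mm wide at x = 0; the right jamb starts at x = 934. The clear opening is 934 − 61 = 873 mm.


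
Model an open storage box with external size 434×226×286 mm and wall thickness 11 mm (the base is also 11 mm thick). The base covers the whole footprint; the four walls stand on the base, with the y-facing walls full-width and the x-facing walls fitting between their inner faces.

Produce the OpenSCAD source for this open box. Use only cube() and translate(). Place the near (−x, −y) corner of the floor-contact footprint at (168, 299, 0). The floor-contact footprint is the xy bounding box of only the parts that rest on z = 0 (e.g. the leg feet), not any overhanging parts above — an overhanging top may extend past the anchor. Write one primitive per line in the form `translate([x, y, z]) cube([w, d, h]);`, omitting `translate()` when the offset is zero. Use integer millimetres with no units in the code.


translate([168, 299, 0]) cube([434, 226, 11]);
translate([168, 299, 11]) cube([434, 11, 275]);
translate([168, 514, 11]) cube([434, 11, 275]);
translate([168, 310, 11]) cube([11, 204, 275]);
translate([591, 310, 11]) cube([11, 204, 275]);


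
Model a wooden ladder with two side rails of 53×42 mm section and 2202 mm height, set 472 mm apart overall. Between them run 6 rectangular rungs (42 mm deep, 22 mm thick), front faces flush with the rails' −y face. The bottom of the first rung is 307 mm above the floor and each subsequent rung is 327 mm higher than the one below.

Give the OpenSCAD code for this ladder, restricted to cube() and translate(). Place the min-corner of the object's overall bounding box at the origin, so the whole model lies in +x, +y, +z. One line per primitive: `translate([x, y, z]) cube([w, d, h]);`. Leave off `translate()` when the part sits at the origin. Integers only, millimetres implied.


cube([53, 42, 2202]);
translate([419, 0, 0]) cube([53, 42, 2202]);
translate([53, 0, 307]) cube([366, 42, 22]);
translate([53, 0, 634]) cube([366, 42, 22]);
translate([53, 0, 961]) cube([366, 42, 22]);
translate([53, 0, 1288]) cube([366, 42, 22]);
translate([53, 0, 1615]) cube([366, 42, 22]);
translate([53, 0, 1942]) cube([366, 42, 22]);


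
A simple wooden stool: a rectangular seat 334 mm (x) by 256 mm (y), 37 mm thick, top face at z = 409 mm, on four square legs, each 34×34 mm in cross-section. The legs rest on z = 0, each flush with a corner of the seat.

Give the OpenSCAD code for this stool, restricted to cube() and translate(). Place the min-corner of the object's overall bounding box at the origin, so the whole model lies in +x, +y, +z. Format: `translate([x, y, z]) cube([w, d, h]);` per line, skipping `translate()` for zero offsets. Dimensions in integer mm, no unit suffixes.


translate([0, 0, 372]) cube([334, 256, 37]);
cube([34, 34, 372]);
translate([300, 0, 0]) cube([34, 34, 372]);
translate([0, 222, 0]) cube([34, 34, 372]);
translate([300, 222, 0]) cube([34, 34, 372]);


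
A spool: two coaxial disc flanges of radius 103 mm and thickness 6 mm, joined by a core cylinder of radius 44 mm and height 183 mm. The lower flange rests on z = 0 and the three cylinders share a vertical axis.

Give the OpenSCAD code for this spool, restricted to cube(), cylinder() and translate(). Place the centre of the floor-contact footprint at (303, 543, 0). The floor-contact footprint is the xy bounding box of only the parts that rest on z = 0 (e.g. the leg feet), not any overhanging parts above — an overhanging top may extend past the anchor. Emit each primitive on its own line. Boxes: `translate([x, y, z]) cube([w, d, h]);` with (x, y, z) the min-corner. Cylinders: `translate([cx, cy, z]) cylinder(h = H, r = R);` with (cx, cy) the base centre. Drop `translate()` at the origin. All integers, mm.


translate([303, 543, 0]) cylinder(h = 6, r = 103);
translate([303, 543, 6]) cylinder(h = 183, r = 44);
translate([303, 543, 189]) cylinder(h = 6, r = 103);


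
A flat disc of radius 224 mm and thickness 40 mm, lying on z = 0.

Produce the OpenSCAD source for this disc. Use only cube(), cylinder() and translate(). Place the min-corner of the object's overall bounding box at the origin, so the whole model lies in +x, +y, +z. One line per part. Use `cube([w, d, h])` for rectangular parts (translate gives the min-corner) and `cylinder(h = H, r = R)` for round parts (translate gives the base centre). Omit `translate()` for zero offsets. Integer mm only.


translate([224, 224, 0]) cylinder(h = 40, r = 224);


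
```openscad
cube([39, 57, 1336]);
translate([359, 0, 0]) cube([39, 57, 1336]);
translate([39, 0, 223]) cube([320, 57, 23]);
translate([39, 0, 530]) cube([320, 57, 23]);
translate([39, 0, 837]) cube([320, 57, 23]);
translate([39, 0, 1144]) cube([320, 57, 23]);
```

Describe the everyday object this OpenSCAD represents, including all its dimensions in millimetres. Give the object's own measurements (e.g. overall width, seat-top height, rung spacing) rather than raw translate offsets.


A straight ladder. Two 39×57 mm vertical rails, 1336 mm tall, stand 398 mm apart (outside-to-outside) with their front faces coplanar on the −y side. 4 rungs, each 57 mm deep and 23 mm tall, span between the inner faces of the rails, front faces flush with the rails. The lowest rung's underside is at z = 223 mm and rungs are spaced 307 mm apart (underside to underside).


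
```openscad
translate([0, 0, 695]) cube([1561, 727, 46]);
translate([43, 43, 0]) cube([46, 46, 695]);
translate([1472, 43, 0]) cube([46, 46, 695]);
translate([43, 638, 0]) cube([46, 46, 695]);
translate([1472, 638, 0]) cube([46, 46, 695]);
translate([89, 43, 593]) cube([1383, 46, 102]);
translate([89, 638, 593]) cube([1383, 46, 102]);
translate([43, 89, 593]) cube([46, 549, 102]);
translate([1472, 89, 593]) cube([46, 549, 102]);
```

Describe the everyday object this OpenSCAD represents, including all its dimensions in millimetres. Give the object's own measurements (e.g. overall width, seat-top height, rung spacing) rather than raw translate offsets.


A table: top 1561 mm (x) × 727 mm (y), 46 mm thick, upper face at z = 741 mm, on four 46×46 mm square legs, each inset 43 mm from the nearest pair of top edges from z = 0 to the bottom of the top. Four apron rails, 46 mm thick and 102 mm tall, run between adjacent legs with their top edges flush with the underside of the top and their outer faces flush with the legs' outer faces.


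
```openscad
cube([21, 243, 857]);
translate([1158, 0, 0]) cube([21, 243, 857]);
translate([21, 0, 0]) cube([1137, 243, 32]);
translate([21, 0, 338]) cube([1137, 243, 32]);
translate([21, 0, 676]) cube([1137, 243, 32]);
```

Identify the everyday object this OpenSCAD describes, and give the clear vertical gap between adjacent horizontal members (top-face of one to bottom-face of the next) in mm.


A bookshelf. The clear shelf gap is 306 mm.

Two tall side panels with 3 horizontal boards between them — a bookshelf. The first two shelf undersides are at z = 0 and z = 338; with shelf thickness 32, the clear gap is 338 − 0 − 32 = 306 mm.


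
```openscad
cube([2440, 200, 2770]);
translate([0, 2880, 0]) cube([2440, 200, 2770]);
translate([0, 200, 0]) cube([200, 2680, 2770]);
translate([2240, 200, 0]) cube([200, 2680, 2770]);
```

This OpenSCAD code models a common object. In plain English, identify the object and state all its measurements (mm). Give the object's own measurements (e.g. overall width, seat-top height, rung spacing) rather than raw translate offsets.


The wall frame of a small rectangular building: four walls, each 2770 mm tall and 200 mm thick, enclosing a footprint 2440 mm (x) by 3080 mm (y) outside-to-outside, with no floor or roof. The front and back walls (the −y and +y sides) span the full width; the two side walls fit between them.


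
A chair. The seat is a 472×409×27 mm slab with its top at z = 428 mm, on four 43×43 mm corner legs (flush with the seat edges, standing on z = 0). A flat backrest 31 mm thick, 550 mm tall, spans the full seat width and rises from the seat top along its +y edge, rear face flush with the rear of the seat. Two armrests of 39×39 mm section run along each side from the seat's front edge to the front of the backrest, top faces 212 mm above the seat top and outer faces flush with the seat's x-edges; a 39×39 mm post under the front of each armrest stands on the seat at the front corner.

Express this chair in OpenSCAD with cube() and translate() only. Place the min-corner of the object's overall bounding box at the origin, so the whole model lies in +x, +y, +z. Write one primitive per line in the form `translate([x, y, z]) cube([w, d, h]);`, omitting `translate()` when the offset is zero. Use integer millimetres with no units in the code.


translate([0, 0, 401]) cube([472, 409, 27]);
cube([43, 43, 401]);
translate([429, 0, 0]) cube([43, 43, 401]);
translate([0, 366, 0]) cube([43, 43, 401]);
translate([429, 366, 0]) cube([43, 43, 401]);
translate([0, 378, 428]) cube([472, 31, 550]);
translate([0, 0, 601]) cube([39, 378, 39]);
translate([433, 0, 601]) cube([39, 378, 39]);
translate([0, 0, 428]) cube([39, 39, 173]);
translate([433, 0, 428]) cube([39, 39, 173]);


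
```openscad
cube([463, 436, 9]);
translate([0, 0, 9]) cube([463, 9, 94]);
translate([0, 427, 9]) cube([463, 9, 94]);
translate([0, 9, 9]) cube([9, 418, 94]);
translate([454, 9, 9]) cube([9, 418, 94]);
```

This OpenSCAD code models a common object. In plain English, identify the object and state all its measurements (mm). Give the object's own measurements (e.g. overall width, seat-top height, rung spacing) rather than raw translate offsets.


An open-topped rectangular box: outside dimensions 463×436×103 mm, with a uniform wall and base thickness of 9 mm. The base is a full 463×436 slab on the floor; four walls sit on top of the base. The front and back walls (the −y and +y sides) span the full width; the two side walls fit between them.


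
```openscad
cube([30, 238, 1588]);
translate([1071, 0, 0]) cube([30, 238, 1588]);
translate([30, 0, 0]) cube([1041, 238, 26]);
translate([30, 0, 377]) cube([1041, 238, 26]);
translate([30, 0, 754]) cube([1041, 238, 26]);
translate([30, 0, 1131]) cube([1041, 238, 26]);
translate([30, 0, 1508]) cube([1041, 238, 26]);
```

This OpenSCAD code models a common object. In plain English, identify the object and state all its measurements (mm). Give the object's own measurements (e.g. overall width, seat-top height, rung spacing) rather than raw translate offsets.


An open bookshelf. Two side panels, each 30 mm thick, 238 mm deep and 1588 mm tall, stand 1101 mm apart (outside-to-outside). Between them sit 5 shelves, each 26 mm thick and 238 mm deep, spanning the full gap between the sides. The bottom shelf rests on the floor (its underside at z = 0) and the clear gap between one shelf's top and the next shelf's underside is 351 mm.


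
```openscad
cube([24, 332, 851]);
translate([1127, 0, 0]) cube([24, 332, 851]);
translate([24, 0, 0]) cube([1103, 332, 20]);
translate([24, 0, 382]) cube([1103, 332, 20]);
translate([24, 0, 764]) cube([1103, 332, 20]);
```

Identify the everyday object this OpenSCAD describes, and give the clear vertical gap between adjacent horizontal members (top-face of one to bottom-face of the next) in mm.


A bookshelf. The clear shelf gap is 362 mm.

Two tall side panels with 3 horizontal boards between them — a bookshelf. The first two shelf undersides are at z = 0 and z = 382; with shelf thickness 20, the clear gap is 382 − 0 − 20 = 362 mm.


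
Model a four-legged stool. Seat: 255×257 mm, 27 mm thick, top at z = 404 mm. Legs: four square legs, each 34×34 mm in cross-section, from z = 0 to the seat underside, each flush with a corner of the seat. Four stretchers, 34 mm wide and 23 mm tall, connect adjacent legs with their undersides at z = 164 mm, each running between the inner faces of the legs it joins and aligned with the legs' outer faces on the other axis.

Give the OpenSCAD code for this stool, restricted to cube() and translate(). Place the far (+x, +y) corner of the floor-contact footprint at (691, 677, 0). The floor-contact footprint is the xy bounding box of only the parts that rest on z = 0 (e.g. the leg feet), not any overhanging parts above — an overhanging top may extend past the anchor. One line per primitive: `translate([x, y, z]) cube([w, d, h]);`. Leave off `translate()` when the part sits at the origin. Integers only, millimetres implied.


translate([436, 420, 377]) cube([255, 257, 27]);
translate([436, 420, 0]) cube([34, 34, 377]);
translate([657, 420, 0]) cube([34, 34, 377]);
translate([436, 643, 0]) cube([34, 34, 377]);
translate([657, 643, 0]) cube([34, 34, 377]);
translate([470, 420, 164]) cube([187, 34, 23]);
translate([470, 643, 164]) cube([187, 34, 23]);
translate([436, 454, 164]) cube([34, 189, 23]);
translate([657, 454, 164]) cube([34, 189, 23]);


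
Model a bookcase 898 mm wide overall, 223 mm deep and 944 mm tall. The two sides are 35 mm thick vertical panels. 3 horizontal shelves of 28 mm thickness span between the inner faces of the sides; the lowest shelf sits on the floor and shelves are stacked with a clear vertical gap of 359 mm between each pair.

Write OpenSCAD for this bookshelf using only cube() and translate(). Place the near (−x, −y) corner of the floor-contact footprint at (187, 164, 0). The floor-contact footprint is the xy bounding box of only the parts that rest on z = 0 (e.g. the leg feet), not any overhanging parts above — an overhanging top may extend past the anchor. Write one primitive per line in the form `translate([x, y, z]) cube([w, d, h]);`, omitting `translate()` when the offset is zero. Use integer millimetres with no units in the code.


translate([187, 164, 0]) cube([35, 223, 944]);
translate([1050, 164, 0]) cube([35, 223, 944]);
translate([222, 164, 0]) cube([828, 223, 28]);
translate([222, 164, 387]) cube([828, 223, 28]);
translate([222, 164, 774]) cube([828, 223, 28]);


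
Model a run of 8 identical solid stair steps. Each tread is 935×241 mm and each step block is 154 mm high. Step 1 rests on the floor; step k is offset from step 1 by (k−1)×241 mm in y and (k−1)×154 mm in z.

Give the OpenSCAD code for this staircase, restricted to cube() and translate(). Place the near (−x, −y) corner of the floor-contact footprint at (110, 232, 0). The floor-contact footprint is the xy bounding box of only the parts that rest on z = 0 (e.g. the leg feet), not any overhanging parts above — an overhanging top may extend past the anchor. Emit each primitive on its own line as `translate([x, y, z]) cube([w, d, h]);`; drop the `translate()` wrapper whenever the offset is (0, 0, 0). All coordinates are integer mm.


translate([110, 232, 0]) cube([935, 241, 154]);
translate([110, 473, 154]) cube([935, 241, 154]);
translate([110, 714, 308]) cube([935, 241, 154]);
translate([110, 955, 462]) cube([935, 241, 154]);
translate([110, 1196, 616]) cube([935, 241, 154]);
translate([110, 1437, 770]) cube([935, 241, 154]);
translate([110, 1678, 924]) cube([935, 241, 154]);
translate([110, 1919, 1078]) cube([935, 241, 154]);


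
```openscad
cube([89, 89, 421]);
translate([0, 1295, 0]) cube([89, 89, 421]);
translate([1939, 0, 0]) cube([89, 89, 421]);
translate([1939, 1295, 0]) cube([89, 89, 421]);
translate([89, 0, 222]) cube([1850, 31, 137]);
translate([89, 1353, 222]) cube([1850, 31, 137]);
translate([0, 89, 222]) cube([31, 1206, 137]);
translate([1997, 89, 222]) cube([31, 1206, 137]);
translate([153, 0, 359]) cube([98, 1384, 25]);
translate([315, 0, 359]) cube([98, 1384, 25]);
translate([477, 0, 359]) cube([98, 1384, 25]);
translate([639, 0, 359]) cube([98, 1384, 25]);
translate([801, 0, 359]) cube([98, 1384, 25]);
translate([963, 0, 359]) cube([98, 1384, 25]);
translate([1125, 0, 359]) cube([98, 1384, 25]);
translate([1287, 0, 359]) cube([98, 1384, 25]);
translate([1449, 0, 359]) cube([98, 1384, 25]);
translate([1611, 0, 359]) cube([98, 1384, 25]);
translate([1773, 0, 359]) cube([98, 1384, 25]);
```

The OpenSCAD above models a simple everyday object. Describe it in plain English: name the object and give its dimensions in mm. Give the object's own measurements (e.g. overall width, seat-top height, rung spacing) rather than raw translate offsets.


A bed frame 2028 mm long (x) by 1384 mm wide (y). Four 89×89 mm corner posts, 421 mm tall, at the corners of the footprint. Four rails of 31 mm thickness and 137 mm height run between adjacent posts with their undersides at z = 222 mm, their outer faces flush with the outside of the frame (the two x-running rails run between the posts' inner faces; the two y-running rails run between the posts' inner faces). 11 slats, each 98 mm wide (x) and 25 mm thick, lie across the top of the two x-running rails, running the full 1384 mm width of the frame in y; along x they sit between the end posts with a 64 mm gap after the −x posts and between neighbouring slats, leaving 68 mm before the +x posts.


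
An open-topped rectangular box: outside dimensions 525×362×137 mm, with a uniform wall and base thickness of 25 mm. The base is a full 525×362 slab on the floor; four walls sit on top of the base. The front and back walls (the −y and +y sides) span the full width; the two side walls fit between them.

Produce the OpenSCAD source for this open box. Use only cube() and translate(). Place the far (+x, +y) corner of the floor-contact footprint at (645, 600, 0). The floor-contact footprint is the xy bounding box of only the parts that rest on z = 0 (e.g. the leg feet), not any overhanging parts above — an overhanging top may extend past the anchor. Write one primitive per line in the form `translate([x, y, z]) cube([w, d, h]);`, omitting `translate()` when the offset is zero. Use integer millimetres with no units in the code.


translate([120, 238, 0]) cube([525, 362, 25]);
translate([120, 238, 25]) cube([525, 25, 112]);
translate([120, 575, 25]) cube([525, 25, 112]);
translate([120, 263, 25]) cube([25, 312, 112]);
translate([620, 263, 25]) cube([25, 312, 112]);


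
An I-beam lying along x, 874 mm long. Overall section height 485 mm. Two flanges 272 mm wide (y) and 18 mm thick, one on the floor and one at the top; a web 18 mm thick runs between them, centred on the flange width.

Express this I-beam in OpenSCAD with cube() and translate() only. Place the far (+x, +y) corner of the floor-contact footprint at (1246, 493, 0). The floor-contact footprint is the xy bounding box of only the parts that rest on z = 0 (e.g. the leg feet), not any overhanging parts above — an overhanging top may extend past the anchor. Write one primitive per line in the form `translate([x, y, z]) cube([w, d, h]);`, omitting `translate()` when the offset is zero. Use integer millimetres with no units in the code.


translate([372, 221, 0]) cube([874, 272, 18]);
translate([372, 348, 18]) cube([874, 18, 449]);
translate([372, 221, 467]) cube([874, 272, 18]);


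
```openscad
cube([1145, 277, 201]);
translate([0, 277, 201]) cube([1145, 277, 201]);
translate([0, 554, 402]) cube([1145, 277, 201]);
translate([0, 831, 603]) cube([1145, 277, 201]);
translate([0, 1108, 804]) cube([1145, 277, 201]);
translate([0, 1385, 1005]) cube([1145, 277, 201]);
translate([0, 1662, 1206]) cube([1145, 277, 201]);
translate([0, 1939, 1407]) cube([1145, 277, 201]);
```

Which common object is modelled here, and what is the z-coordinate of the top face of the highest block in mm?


A staircase. The total rise is 1608 mm.

8 identical blocks, each offset up and back from the previous — a staircase. Each step is 201 mm tall and there are 8 of them, so the total rise is 8 × 201 = 1608 mm.


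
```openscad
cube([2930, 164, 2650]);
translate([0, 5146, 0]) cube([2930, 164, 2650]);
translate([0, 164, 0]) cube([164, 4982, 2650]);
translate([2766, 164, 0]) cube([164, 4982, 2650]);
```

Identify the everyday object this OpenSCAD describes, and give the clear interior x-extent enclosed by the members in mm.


A house (or room) frame. The interior width is 2602 mm.

Four 2650 mm walls enclosing a rectangle with no floor or roof — a room or house frame. Outside width is 2930 mm and wall thickness is 164 mm, so the interior width is 2930 − 2 × 164 = 2602 mm.


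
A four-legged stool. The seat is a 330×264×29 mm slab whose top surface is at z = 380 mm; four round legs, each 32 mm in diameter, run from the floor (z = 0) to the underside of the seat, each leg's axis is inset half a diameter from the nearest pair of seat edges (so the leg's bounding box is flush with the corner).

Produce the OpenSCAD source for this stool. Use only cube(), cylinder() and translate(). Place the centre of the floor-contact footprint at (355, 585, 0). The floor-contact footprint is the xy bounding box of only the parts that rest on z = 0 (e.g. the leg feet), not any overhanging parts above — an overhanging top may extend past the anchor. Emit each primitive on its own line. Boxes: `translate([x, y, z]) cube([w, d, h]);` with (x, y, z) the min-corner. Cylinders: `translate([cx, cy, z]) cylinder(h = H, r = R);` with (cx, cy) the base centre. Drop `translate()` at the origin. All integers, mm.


// leg_h = 380 - 29 = 351
translate([190, 453, 351]) cube([330, 264, 29]);
translate([206, 469, 0]) cylinder(h = 351, r = 16);
translate([504, 469, 0]) cylinder(h = 351, r = 16);
translate([206, 701, 0]) cylinder(h = 351, r = 16);
translate([504, 701, 0]) cylinder(h = 351, r = 16);


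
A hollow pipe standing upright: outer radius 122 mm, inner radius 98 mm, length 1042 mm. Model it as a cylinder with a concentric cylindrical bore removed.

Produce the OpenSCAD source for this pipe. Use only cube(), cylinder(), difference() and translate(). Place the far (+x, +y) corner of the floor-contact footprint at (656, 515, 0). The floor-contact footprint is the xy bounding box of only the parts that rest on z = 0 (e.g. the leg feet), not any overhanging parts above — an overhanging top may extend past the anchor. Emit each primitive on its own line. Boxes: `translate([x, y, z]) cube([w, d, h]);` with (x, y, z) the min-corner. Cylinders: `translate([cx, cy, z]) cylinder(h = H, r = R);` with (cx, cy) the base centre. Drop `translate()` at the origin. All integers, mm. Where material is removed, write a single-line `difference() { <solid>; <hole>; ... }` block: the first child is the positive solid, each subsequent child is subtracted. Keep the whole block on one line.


difference() { translate([534, 393, 0]) cylinder(h = 1042, r = 122); translate([534, 393, 0]) cylinder(h = 1042, r = 98); }


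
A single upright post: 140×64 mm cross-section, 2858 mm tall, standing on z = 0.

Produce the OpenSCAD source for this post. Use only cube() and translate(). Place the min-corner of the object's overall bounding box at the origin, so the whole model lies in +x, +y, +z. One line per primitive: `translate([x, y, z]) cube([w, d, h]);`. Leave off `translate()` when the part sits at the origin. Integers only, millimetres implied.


cube([140, 64, 2858]);


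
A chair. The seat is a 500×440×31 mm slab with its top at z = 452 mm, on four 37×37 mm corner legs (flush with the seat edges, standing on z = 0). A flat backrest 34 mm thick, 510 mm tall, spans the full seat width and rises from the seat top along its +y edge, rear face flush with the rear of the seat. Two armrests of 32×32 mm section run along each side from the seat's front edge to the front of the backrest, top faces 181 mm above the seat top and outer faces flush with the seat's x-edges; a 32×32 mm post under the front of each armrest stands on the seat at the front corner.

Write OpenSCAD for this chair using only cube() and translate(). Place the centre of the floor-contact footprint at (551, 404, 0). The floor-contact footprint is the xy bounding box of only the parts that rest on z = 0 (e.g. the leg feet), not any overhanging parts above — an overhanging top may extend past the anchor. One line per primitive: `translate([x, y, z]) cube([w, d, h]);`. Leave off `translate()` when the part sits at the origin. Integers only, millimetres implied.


translate([301, 184, 421]) cube([500, 440, 31]);
translate([301, 184, 0]) cube([37, 37, 421]);
translate([764, 184, 0]) cube([37, 37, 421]);
translate([301, 587, 0]) cube([37, 37, 421]);
translate([764, 587, 0]) cube([37, 37, 421]);
translate([301, 590, 452]) cube([500, 34, 510]);
translate([301, 184, 601]) cube([32, 406, 32]);
translate([769, 184, 601]) cube([32, 406, 32]);
translate([301, 184, 452]) cube([32, 32, 149]);
translate([769, 184, 452]) cube([32, 32, 149]);


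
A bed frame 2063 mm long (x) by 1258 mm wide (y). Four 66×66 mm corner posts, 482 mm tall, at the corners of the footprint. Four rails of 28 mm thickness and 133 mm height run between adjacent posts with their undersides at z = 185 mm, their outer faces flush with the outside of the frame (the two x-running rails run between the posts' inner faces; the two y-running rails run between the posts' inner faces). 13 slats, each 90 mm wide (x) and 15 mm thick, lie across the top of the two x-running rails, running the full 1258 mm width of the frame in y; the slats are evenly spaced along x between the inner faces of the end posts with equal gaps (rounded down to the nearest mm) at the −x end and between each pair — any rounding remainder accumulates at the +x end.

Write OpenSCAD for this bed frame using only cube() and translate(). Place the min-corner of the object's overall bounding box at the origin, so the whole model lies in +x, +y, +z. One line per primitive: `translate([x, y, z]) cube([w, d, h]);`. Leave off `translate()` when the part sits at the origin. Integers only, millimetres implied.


cube([66, 66, 482]);
translate([0, 1192, 0]) cube([66, 66, 482]);
translate([1997, 0, 0]) cube([66, 66, 482]);
translate([1997, 1192, 0]) cube([66, 66, 482]);
translate([66, 0, 185]) cube([1931, 28, 133]);
translate([66, 1230, 185]) cube([1931, 28, 133]);
translate([0, 66, 185]) cube([28, 1126, 133]);
translate([2035, 66, 185]) cube([28, 1126, 133]);
translate([120, 0, 318]) cube([90, 1258, 15]);
translate([264, 0, 318]) cube([90, 1258, 15]);
translate([408, 0, 318]) cube([90, 1258, 15]);
translate([552, 0, 318]) cube([90, 1258, 15]);
translate([696, 0, 318]) cube([90, 1258, 15]);
translate([840, 0, 318]) cube([90, 1258, 15]);
translate([984, 0, 318]) cube([90, 1258, 15]);
translate([1128, 0, 318]) cube([90, 1258, 15]);
translate([1272, 0, 318]) cube([90, 1258, 15]);
translate([1416, 0, 318]) cube([90, 1258, 15]);
translate([1560, 0, 318]) cube([90, 1258, 15]);
translate([1704, 0, 318]) cube([90, 1258, 15]);
translate([1848, 0, 318]) cube([90, 1258, 15]);


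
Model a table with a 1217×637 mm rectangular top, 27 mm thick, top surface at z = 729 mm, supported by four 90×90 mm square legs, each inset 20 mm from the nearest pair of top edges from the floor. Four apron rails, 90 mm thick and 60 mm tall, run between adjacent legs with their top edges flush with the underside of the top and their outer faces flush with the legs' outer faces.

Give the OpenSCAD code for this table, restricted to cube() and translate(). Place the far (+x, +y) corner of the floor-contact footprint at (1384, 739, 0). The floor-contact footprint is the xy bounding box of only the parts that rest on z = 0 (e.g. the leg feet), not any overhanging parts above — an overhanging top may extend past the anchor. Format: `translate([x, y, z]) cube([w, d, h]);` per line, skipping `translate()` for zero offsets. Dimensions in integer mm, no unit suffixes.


translate([187, 122, 702]) cube([1217, 637, 27]);
translate([207, 142, 0]) cube([90, 90, 702]);
translate([1294, 142, 0]) cube([90, 90, 702]);
translate([207, 649, 0]) cube([90, 90, 702]);
translate([1294, 649, 0]) cube([90, 90, 702]);
translate([297, 142, 642]) cube([997, 90, 60]);
translate([297, 649, 642]) cube([997, 90, 60]);
translate([207, 232, 642]) cube([90, 417, 60]);
translate([1294, 232, 642]) cube([90, 417, 60]);


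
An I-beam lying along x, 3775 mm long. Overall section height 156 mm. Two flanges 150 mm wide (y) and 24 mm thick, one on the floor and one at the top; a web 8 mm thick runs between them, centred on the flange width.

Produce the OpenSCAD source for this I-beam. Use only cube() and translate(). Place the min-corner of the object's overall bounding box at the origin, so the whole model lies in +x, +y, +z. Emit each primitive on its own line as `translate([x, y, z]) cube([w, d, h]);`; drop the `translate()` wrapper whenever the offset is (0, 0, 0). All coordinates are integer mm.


cube([3775, 150, 24]);
translate([0, 71, 24]) cube([3775, 8, 108]);
translate([0, 0, 132]) cube([3775, 150, 24]);


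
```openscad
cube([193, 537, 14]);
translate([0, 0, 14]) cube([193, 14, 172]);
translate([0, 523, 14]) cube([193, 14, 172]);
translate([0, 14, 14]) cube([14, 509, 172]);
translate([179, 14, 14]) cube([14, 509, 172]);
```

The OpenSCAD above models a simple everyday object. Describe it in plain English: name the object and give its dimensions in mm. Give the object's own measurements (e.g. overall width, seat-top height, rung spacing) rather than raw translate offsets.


An open-topped rectangular box: outside dimensions 193×537×186 mm, with a uniform wall and base thickness of 14 mm. The base is a full 193×537 slab on the floor; four walls sit on top of the base. The front and back walls (the −y and +y sides) span the full width; the two side walls fit between them.


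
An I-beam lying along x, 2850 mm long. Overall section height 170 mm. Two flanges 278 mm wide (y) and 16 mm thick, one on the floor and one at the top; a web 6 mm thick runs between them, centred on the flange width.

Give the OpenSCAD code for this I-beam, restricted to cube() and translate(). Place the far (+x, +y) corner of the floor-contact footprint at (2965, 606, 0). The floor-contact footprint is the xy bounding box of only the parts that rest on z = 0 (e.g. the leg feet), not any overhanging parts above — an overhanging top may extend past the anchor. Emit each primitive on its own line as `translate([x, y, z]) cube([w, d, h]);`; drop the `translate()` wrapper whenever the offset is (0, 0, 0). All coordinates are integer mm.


translate([115, 328, 0]) cube([2850, 278, 16]);
translate([115, 464, 16]) cube([2850, 6, 138]);
translate([115, 328, 154]) cube([2850, 278, 16]);


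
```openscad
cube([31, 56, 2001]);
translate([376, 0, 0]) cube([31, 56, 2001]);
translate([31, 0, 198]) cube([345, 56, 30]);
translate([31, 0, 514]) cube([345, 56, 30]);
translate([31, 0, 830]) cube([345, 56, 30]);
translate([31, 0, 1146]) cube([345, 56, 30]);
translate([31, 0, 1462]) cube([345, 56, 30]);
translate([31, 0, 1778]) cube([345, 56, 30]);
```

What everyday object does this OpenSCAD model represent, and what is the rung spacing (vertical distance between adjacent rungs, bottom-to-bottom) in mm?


A ladder. The rung spacing is 316 mm.

Two tall 31×56 posts with 6 short bars between them — a ladder. Adjacent rungs sit at z = 198 and z = 514, so the spacing is 514 − 198 = 316 mm.


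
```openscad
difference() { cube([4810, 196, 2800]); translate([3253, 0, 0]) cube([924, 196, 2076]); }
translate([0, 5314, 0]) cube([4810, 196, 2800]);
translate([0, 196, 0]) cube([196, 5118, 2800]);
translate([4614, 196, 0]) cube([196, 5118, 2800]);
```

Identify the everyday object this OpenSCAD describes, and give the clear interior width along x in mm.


A single room. The interior width is 4418 mm.

Four walls enclosing a rectangle with a door in the front wall — a room. Outside width 4810 minus two 196 mm walls gives 4418 mm.


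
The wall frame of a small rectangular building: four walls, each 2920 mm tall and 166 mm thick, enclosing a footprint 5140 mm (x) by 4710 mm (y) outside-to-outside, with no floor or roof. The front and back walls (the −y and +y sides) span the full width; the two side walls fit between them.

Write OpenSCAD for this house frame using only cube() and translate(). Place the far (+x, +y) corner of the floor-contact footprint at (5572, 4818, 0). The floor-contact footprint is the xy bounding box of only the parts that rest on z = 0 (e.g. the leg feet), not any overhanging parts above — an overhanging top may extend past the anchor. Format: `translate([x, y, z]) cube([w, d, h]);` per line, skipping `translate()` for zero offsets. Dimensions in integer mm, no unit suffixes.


translate([432, 108, 0]) cube([5140, 166, 2920]);
translate([432, 4652, 0]) cube([5140, 166, 2920]);
translate([432, 274, 0]) cube([166, 4378, 2920]);
translate([5406, 274, 0]) cube([166, 4378, 2920]);
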